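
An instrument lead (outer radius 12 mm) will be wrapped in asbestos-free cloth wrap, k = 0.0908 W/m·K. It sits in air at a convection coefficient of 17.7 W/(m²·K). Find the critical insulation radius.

For a cylinder r_cr = k/h = 0.0908/17.7
r_cr = 5.13 mm; since the bare radius (12 mm) is above r_cr, any added insulation will reduce heat loss.

r_cr ≈ 5.13 mm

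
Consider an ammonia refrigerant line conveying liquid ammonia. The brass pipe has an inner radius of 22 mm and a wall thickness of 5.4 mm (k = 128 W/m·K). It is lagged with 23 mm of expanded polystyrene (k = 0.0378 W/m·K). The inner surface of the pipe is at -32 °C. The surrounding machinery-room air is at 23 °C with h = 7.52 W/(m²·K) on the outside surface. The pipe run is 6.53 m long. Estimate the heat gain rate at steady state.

For a radial system each layer contributes R = ln(r_out/r_in)/(2πkL); films add R = 1/(hA).
R_brass pipe wall = ln(27.4/22)/(2π×128×6.53) = 4.18×10^-5 K/W
R_expanded polystyrene = ln(50.4/27.4)/(2π×0.0378×6.53) = 0.393 K/W
R_outer film = 1/(h_o·2πr_oL) = 1/(7.52×2π×0.0504×6.53) = 0.06431 K/W
R_total = 0.4573 K/W
Q = ΔT/R_total = 55/0.4573

Q ≈ 120 W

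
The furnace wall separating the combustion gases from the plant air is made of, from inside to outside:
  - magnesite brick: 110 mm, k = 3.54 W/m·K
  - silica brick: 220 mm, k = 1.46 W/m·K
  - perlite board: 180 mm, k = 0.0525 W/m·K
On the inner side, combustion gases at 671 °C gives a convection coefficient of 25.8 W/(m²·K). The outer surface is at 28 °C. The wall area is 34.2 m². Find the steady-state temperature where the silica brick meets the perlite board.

Model the wall as resistances in series:
R_inner film = 1/(h_i·A) = 1/(25.8×34.2) = 0.001133 K/W
R_magnesite brick = L/(kA) = 0.11/(3.54×34.2) = 9.086×10^-4 K/W
R_silica brick = L/(kA) = 0.22/(1.46×34.2) = 0.004406 K/W
R_perlite board = L/(kA) = 0.18/(0.0525×34.2) = 0.1003 K/W
R_total = 0.1067 K/W;  Q = ΔT/R_total = 643/0.1067 = 6026 W
T_interface = T_inner − Q·ΣR(inner→interface) = 671 − 6030×0.006448

T ≈ 632 °C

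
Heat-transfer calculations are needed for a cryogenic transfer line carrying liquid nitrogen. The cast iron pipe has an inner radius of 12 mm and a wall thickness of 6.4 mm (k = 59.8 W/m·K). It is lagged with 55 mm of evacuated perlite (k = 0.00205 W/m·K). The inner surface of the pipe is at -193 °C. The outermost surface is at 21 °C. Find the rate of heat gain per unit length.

For a radial system each layer contributes R = ln(r_out/r_in)/(2πkL); films add R = 1/(hA).
R_cast iron pipe wall = ln(18.4/12)/(2π×59.8×1) = 0.001138 K/W
R_evacuated perlite = ln(73.4/18.4)/(2π×0.00205×1) = 107.4 K/W
R_total = 107.4 K/W
Q = ΔT/R_total = 214/107.4

q′ ≈ 1.99 W/m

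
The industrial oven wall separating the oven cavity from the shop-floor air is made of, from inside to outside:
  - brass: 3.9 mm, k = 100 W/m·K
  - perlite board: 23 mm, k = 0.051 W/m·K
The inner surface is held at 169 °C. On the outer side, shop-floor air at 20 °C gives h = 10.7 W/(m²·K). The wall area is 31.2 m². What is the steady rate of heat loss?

Using the resistance-network approach (series):
R_brass = L/(kA) = 0.0039/(100×31.2) = 1.25×10^-6 K/W
R_perlite board = L/(kA) = 0.023/(0.051×31.2) = 0.01445 K/W
R_outer film = 1/(h_o·A) = 1/(10.7×31.2) = 0.002995 K/W
R_total = 0.01745 K/W
Q = ΔT / R_total = 149 / 0.01745

Q ≈ 8540 W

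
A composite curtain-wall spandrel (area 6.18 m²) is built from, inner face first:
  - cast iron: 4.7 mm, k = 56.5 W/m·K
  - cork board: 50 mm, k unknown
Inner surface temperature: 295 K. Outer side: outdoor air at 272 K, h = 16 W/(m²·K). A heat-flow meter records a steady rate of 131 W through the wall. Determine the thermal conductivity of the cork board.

Thermal resistances in series:
R_cast iron = L/(kA) = 0.0047/(56.5×6.18) = 1.346×10^-5 K/W
R_outer film = 1/(h_o·A) = 1/(16×6.18) = 0.01011 K/W
Sum of known resistances R_other = 0.01013 K/W
Total R = ΔT/Q = 23/131 = 0.1756 K/W
R_cork board = R_total − R_other = 0.1654 K/W
k = L/(R·A) = 0.05/(0.1654×6.18)

k ≈ 0.0489 W/(m·K)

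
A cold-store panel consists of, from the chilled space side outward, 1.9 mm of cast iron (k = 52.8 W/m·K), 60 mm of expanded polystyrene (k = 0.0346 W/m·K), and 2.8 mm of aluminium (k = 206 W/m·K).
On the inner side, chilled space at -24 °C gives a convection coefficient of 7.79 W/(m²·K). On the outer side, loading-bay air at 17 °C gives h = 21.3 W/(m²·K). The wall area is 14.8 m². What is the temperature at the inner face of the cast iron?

T ≈ -21.2 °C

Treating each layer as a thermal resistance in series:
R_inner film = 1/(h_i·A) = 1/(7.79×14.8) = 0.008674 K/W
R_cast iron = L/(kA) = 0.0019/(52.8×14.8) = 2.431×10^-6 K/W
R_expanded polystyrene = L/(kA) = 0.06/(0.0346×14.8) = 0.1172 K/W
R_aluminium = L/(kA) = 0.0028/(206×14.8) = 9.184×10^-7 K/W
R_outer film = 1/(h_o·A) = 1/(21.3×14.8) = 0.003172 K/W
R_total = 0.129 K/W;  Q = ΔT/R_total = 41/0.129 = 317.8 W
T_interface = T_inner + Q·ΣR(inner→interface) = -24 + 318×0.008674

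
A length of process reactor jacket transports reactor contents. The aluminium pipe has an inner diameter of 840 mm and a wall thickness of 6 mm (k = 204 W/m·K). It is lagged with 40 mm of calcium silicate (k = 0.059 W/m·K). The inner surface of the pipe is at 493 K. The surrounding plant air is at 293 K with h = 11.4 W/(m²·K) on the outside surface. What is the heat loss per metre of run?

q′ ≈ 735 W/m

Radial resistances (cylindrical: R_cond = ln(r_o/r_i)/(2πkL), R_conv = 1/(h·2πrL)):
R_aluminium pipe wall = ln(426/420)/(2π×204×1) = 1.107×10^-5 K/W
R_calcium silicate = ln(466/426)/(2π×0.059×1) = 0.2421 K/W
R_outer film = 1/(h_o·2πr_oL) = 1/(11.4×2π×0.466×1) = 0.02996 K/W
R_total = 0.2721 K/W
Q = ΔT/R_total = 200/0.2721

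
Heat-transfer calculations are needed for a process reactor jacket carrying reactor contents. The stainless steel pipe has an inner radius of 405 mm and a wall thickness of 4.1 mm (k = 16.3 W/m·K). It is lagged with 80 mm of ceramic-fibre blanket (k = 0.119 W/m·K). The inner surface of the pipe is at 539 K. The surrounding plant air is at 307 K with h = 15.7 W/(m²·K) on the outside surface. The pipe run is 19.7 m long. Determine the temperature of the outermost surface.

T ≈ 326 K

Treating each annulus and film as a series resistance:
R_stainless steel pipe wall = ln(409.1/405)/(2π×16.3×19.7) = 4.992×10^-6 K/W
R_ceramic-fibre blanket = ln(489.1/409.1)/(2π×0.119×19.7) = 0.01213 K/W
R_outer film = 1/(h_o·2πr_oL) = 1/(15.7×2π×0.4891×19.7) = 0.001052 K/W
R_total = 0.01318 K/W
Q = ΔT/R_total = 232/0.01318
Q = 17600 W
T_interface = T_inner − Q·ΣR(inner→interface) = 539 − 17600×0.01213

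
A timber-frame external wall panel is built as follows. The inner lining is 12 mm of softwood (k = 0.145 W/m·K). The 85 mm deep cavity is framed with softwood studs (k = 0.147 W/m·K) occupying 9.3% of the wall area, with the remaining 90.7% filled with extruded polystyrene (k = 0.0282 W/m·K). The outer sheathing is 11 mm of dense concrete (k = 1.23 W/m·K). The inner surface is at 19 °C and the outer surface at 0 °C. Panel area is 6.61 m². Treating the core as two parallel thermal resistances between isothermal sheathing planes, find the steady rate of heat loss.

Q ≈ 55.6 W

Sheathing layers in series; stud and cavity paths in parallel between them.
R_inner = 0.012/(0.145×6.61) = 0.01252 K/W
R_stud  = 0.085/(0.147×0.093×6.61) = 0.9406 K/W
R_cav   = 0.085/(0.0282×0.907×6.61) = 0.5028 K/W
1/R_core = 1/R_stud + 1/R_cav → R_core = 0.3276 K/W
R_outer = 0.011/(1.23×6.61) = 0.001353 K/W
R_total = 0.3415 K/W
Q = ΔT/R_total = 19/0.3415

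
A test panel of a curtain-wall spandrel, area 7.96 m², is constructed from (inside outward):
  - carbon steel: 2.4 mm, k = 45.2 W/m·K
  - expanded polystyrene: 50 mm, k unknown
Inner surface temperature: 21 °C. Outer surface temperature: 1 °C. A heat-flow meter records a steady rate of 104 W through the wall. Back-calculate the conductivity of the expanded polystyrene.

k ≈ 0.0327 W/(m·K)

Treating each layer as a thermal resistance in series:
R_carbon steel = L/(kA) = 0.0024/(45.2×7.96) = 6.671×10^-6 K/W
Sum of known resistances R_other = 6.671×10^-6 K/W
Total R = ΔT/Q = 20/104 = 0.1923 K/W
R_expanded polystyrene = R_total − R_other = 0.1923 K/W
k = L/(R·A) = 0.05/(0.1923×7.96)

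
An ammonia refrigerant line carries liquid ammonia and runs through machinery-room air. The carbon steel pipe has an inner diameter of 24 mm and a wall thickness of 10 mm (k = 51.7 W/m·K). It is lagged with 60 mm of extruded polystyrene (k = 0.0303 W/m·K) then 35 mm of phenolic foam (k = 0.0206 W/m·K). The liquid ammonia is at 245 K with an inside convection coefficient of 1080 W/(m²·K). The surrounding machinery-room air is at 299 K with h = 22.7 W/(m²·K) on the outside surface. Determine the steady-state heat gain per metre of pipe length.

q′ ≈ 5.55 W/m

Radial resistances (cylindrical: R_cond = ln(r_o/r_i)/(2πkL), R_conv = 1/(h·2πrL)):
R_inner film = 1/(h_i·2πr₁L) = 1/(1080×2π×0.012×1) = 0.01228 K/W
R_carbon steel pipe wall = ln(22/12)/(2π×51.7×1) = 0.001866 K/W
R_extruded polystyrene = ln(82/22)/(2π×0.0303×1) = 6.911 K/W
R_phenolic foam = ln(117/82)/(2π×0.0206×1) = 2.746 K/W
R_outer film = 1/(h_o·2πr_oL) = 1/(22.7×2π×0.117×1) = 0.05993 K/W
R_total = 9.731 K/W
Q = ΔT/R_total = 54/9.731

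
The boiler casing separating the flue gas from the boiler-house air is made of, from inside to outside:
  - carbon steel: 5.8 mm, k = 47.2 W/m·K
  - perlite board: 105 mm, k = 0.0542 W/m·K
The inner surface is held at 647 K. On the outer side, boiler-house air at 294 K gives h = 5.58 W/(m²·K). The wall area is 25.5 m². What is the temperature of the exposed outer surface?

T ≈ 324 K

Thermal resistances in series:
R_carbon steel = L/(kA) = 0.0058/(47.2×25.5) = 4.819×10^-6 K/W
R_perlite board = L/(kA) = 0.105/(0.0542×25.5) = 0.07597 K/W
R_outer film = 1/(h_o·A) = 1/(5.58×25.5) = 0.007028 K/W
R_total = 0.083 K/W;  Q = ΔT/R_total = 353/0.083 = 4253 W
T_interface = T_inner − Q·ΣR(inner→interface) = 647 − 4250×0.07598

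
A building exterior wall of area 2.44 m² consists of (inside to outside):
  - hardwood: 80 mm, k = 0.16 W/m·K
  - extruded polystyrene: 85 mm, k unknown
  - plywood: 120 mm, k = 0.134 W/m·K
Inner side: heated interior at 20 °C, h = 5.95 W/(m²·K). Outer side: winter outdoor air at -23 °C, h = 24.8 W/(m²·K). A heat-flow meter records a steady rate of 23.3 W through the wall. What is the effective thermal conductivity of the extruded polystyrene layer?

Using the resistance-network approach (series):
R_inner film = 1/(h_i·A) = 1/(5.95×2.44) = 0.06888 K/W
R_hardwood = L/(kA) = 0.08/(0.16×2.44) = 0.2049 K/W
R_plywood = L/(kA) = 0.12/(0.134×2.44) = 0.367 K/W
R_outer film = 1/(h_o·A) = 1/(24.8×2.44) = 0.01653 K/W
Sum of known resistances R_other = 0.6573 K/W
Total R = ΔT/Q = 43/23.3 = 1.845 K/W
R_extruded polystyrene = R_total − R_other = 1.188 K/W
k = L/(R·A) = 0.085/(1.188×2.44)

k ≈ 0.0293 W/(m·K)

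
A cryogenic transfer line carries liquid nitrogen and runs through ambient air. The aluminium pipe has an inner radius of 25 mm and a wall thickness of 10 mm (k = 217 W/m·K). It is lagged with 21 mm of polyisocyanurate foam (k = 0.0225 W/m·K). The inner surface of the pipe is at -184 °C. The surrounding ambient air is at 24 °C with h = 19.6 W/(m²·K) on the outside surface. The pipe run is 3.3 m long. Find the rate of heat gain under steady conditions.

Q ≈ 198 W

Per-layer cylindrical resistances, series-summed:
R_aluminium pipe wall = ln(35/25)/(2π×217×3.3) = 7.478×10^-5 K/W
R_polyisocyanurate foam = ln(56/35)/(2π×0.0225×3.3) = 1.007 K/W
R_outer film = 1/(h_o·2πr_oL) = 1/(19.6×2π×0.056×3.3) = 0.04394 K/W
R_total = 1.051 K/W
Q = ΔT/R_total = 208/1.051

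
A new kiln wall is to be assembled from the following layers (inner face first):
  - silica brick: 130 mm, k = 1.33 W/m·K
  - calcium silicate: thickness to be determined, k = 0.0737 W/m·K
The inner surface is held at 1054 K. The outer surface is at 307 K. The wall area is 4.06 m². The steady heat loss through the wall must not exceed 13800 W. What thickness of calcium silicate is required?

Model the wall as resistances in series:
R_silica brick = L/(kA) = 0.13/(1.33×4.06) = 0.02407 K/W
Sum of the known resistances R_other = 0.02407 K/W
Required total resistance R_tot = ΔT/Q_allow = 747/13800 = 0.05413 K/W
R_calcium silicate = R_tot − R_other = 0.03006 K/W
L = R·k·A = 0.03006×0.0737×4.06

L ≈ 8.99 mm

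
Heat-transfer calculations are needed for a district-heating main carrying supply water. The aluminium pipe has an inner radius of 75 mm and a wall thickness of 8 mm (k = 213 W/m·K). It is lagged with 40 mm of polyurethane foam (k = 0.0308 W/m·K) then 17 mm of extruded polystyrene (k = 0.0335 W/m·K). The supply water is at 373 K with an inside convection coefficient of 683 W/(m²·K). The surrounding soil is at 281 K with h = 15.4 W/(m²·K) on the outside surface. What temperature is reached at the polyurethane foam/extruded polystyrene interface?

Treating each annulus and film as a series resistance:
R_inner film = 1/(h_i·2πr₁L) = 1/(683×2π×0.075×1) = 0.003107 K/W
R_aluminium pipe wall = ln(83/75)/(2π×213×1) = 7.573×10^-5 K/W
R_polyurethane foam = ln(123/83)/(2π×0.0308×1) = 2.033 K/W
R_extruded polystyrene = ln(140/123)/(2π×0.0335×1) = 0.615 K/W
R_outer film = 1/(h_o·2πr_oL) = 1/(15.4×2π×0.14×1) = 0.07382 K/W
R_total = 2.725 K/W
Q = ΔT/R_total = 92/2.725
Q = 33.8 W/m
T_interface = T_inner − Q·ΣR(inner→interface) = 373 − 33.8×2.036

T ≈ 304 K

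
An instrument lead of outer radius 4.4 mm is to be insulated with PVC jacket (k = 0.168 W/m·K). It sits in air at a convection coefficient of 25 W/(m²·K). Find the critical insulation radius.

r_cr ≈ 6.72 mm

For a cylinder r_cr = k/h = 0.168/25
r_cr = 6.72 mm; since the bare radius (4.4 mm) is below r_cr, adding a thin layer of insulation will *increase* heat loss.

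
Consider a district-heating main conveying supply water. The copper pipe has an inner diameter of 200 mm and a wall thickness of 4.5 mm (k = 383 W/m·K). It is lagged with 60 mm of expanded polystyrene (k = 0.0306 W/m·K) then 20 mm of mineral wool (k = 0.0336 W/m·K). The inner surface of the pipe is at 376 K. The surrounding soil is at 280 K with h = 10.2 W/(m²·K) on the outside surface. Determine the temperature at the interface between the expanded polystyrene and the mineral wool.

T ≈ 300 K

For a radial system each layer contributes R = ln(r_out/r_in)/(2πkL); films add R = 1/(hA).
R_copper pipe wall = ln(104.5/100)/(2π×383×1) = 1.829×10^-5 K/W
R_expanded polystyrene = ln(164.5/104.5)/(2π×0.0306×1) = 2.36 K/W
R_mineral wool = ln(184.5/164.5)/(2π×0.0336×1) = 0.5435 K/W
R_outer film = 1/(h_o·2πr_oL) = 1/(10.2×2π×0.1845×1) = 0.08457 K/W
R_total = 2.988 K/W
Q = ΔT/R_total = 96/2.988
Q = 32.1 W/m
T_interface = T_inner − Q·ΣR(inner→interface) = 376 − 32.1×2.36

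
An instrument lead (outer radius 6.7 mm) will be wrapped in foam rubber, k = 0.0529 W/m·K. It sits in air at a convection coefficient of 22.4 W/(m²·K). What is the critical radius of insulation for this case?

For a cylinder r_cr = k/h = 0.0529/22.4
r_cr = 2.36 mm; since the bare radius (6.7 mm) is above r_cr, any added insulation will reduce heat loss.

r_cr ≈ 2.36 mm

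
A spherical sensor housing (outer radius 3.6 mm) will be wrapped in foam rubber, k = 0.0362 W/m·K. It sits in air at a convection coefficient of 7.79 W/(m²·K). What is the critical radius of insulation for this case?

r_cr ≈ 9.29 mm

For a sphere r_cr = 2k/h = 2×0.0362/7.79
r_cr = 9.29 mm; since the bare radius (3.6 mm) is below r_cr, adding a thin layer of insulation will *increase* heat loss.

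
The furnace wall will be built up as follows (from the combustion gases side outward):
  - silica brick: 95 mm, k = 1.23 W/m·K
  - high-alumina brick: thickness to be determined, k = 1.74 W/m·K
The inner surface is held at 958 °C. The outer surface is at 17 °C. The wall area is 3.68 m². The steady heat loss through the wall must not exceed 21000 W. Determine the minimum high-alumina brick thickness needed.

L ≈ 153 mm

Treating each layer as a thermal resistance in series:
R_silica brick = L/(kA) = 0.095/(1.23×3.68) = 0.02099 K/W
Sum of the known resistances R_other = 0.02099 K/W
Required total resistance R_tot = ΔT/Q_allow = 941/21000 = 0.04481 K/W
R_high-alumina brick = R_tot − R_other = 0.02382 K/W
L = R·k·A = 0.02382×1.74×3.68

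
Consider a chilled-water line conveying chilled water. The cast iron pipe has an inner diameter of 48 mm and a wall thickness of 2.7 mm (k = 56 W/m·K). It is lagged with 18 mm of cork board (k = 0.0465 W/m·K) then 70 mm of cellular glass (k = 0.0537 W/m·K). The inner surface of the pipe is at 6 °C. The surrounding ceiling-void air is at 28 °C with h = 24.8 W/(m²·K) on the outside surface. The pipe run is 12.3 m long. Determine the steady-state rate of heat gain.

Q ≈ 58.7 W

Treating each annulus and film as a series resistance:
R_cast iron pipe wall = ln(26.7/24)/(2π×56×12.3) = 2.463×10^-5 K/W
R_cork board = ln(44.7/26.7)/(2π×0.0465×12.3) = 0.1434 K/W
R_cellular glass = ln(114.7/44.7)/(2π×0.0537×12.3) = 0.2271 K/W
R_outer film = 1/(h_o·2πr_oL) = 1/(24.8×2π×0.1147×12.3) = 0.004549 K/W
R_total = 0.375 K/W
Q = ΔT/R_total = 22/0.375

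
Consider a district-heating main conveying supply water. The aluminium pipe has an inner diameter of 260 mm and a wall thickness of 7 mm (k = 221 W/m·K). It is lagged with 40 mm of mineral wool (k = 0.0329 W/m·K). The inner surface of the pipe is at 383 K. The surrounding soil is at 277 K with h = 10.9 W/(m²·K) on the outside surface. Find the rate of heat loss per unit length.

q′ ≈ 80.2 W/m

Radial resistances (cylindrical: R_cond = ln(r_o/r_i)/(2πkL), R_conv = 1/(h·2πrL)):
R_aluminium pipe wall = ln(137/130)/(2π×221×1) = 3.777×10^-5 K/W
R_mineral wool = ln(177/137)/(2π×0.0329×1) = 1.239 K/W
R_outer film = 1/(h_o·2πr_oL) = 1/(10.9×2π×0.177×1) = 0.08249 K/W
R_total = 1.322 K/W
Q = ΔT/R_total = 106/1.322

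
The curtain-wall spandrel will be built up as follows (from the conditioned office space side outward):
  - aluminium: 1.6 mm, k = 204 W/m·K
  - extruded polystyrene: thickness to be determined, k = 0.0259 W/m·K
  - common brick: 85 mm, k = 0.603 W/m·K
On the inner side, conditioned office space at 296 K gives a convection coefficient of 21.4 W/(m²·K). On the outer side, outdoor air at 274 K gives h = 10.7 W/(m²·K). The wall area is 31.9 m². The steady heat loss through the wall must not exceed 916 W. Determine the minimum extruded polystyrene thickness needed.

Thermal resistances in series:
R_inner film = 1/(h_i·A) = 1/(21.4×31.9) = 0.001465 K/W
R_aluminium = L/(kA) = 0.0016/(204×31.9) = 2.459×10^-7 K/W
R_common brick = L/(kA) = 0.085/(0.603×31.9) = 0.004419 K/W
R_outer film = 1/(h_o·A) = 1/(10.7×31.9) = 0.00293 K/W
Sum of the known resistances R_other = 0.008814 K/W
Required total resistance R_tot = ΔT/Q_allow = 22/916 = 0.02402 K/W
R_extruded polystyrene = R_tot − R_other = 0.0152 K/W
L = R·k·A = 0.0152×0.0259×31.9

L ≈ 12.6 mm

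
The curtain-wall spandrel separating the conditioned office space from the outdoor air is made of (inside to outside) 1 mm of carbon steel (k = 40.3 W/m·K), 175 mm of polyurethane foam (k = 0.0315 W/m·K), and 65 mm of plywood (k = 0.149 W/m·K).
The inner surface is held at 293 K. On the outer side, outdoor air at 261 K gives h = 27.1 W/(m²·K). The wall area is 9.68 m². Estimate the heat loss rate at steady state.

Thermal resistances in series:
R_carbon steel = L/(kA) = 0.001/(40.3×9.68) = 2.563×10^-6 K/W
R_polyurethane foam = L/(kA) = 0.175/(0.0315×9.68) = 0.5739 K/W
R_plywood = L/(kA) = 0.065/(0.149×9.68) = 0.04507 K/W
R_outer film = 1/(h_o·A) = 1/(27.1×9.68) = 0.003812 K/W
R_total = 0.6228 K/W
Q = ΔT / R_total = 32 / 0.6228

Q ≈ 51.4 W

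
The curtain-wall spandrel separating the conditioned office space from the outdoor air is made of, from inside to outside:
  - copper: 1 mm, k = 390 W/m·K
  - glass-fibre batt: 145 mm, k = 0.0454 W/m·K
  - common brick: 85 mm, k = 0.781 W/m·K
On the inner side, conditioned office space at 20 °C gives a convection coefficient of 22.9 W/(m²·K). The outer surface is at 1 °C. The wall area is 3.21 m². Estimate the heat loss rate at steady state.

Using the resistance-network approach (series):
R_inner film = 1/(h_i·A) = 1/(22.9×3.21) = 0.0136 K/W
R_copper = L/(kA) = 0.001/(390×3.21) = 7.988×10^-7 K/W
R_glass-fibre batt = L/(kA) = 0.145/(0.0454×3.21) = 0.995 K/W
R_common brick = L/(kA) = 0.085/(0.781×3.21) = 0.0339 K/W
R_total = 1.042 K/W
Q = ΔT / R_total = 19 / 1.042

Q ≈ 18.2 W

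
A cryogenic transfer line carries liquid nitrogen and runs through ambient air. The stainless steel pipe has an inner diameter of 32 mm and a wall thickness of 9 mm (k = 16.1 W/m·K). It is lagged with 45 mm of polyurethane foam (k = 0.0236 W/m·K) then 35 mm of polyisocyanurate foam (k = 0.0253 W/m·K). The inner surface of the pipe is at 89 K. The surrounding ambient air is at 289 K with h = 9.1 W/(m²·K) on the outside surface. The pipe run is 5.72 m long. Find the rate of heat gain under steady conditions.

Q ≈ 118 W

Treating each annulus and film as a series resistance:
R_stainless steel pipe wall = ln(25/16)/(2π×16.1×5.72) = 7.713×10^-4 K/W
R_polyurethane foam = ln(70/25)/(2π×0.0236×5.72) = 1.214 K/W
R_polyisocyanurate foam = ln(105/70)/(2π×0.0253×5.72) = 0.4459 K/W
R_outer film = 1/(h_o·2πr_oL) = 1/(9.1×2π×0.105×5.72) = 0.02912 K/W
R_total = 1.69 K/W
Q = ΔT/R_total = 200/1.69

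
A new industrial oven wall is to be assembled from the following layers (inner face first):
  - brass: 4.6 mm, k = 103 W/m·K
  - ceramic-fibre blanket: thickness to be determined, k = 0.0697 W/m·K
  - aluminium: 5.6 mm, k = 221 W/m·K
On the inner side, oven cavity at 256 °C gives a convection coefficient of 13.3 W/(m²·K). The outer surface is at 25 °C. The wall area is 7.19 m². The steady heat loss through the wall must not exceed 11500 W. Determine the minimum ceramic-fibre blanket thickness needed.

L ≈ 4.82 mm

Thermal resistances in series:
R_inner film = 1/(h_i·A) = 1/(13.3×7.19) = 0.01046 K/W
R_brass = L/(kA) = 0.0046/(103×7.19) = 6.211×10^-6 K/W
R_aluminium = L/(kA) = 0.0056/(221×7.19) = 3.524×10^-6 K/W
Sum of the known resistances R_other = 0.01047 K/W
Required total resistance R_tot = ΔT/Q_allow = 231/11500 = 0.02009 K/W
R_ceramic-fibre blanket = R_tot − R_other = 0.00962 K/W
L = R·k·A = 0.00962×0.0697×7.19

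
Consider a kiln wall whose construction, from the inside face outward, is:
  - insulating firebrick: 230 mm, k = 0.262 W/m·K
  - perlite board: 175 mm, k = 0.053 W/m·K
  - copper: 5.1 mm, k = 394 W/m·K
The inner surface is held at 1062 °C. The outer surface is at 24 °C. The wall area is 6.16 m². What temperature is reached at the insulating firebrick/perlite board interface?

Treating each layer as a thermal resistance in series:
R_insulating firebrick = L/(kA) = 0.23/(0.262×6.16) = 0.1425 K/W
R_perlite board = L/(kA) = 0.175/(0.053×6.16) = 0.536 K/W
R_copper = L/(kA) = 0.0051/(394×6.16) = 2.101×10^-6 K/W
R_total = 0.6785 K/W;  Q = ΔT/R_total = 1038/0.6785 = 1530 W
T_interface = T_inner − Q·ΣR(inner→interface) = 1062 − 1530×0.1425

T ≈ 844 °C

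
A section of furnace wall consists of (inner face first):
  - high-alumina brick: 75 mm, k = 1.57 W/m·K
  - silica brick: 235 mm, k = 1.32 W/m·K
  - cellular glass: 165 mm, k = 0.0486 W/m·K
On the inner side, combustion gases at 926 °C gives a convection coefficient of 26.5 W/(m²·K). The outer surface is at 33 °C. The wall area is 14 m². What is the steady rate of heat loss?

Q ≈ 3420 W

Series thermal resistances:
R_inner film = 1/(h_i·A) = 1/(26.5×14) = 0.002695 K/W
R_high-alumina brick = L/(kA) = 0.075/(1.57×14) = 0.003412 K/W
R_silica brick = L/(kA) = 0.235/(1.32×14) = 0.01272 K/W
R_cellular glass = L/(kA) = 0.165/(0.0486×14) = 0.2425 K/W
R_total = 0.2613 K/W
Q = ΔT / R_total = 893 / 0.2613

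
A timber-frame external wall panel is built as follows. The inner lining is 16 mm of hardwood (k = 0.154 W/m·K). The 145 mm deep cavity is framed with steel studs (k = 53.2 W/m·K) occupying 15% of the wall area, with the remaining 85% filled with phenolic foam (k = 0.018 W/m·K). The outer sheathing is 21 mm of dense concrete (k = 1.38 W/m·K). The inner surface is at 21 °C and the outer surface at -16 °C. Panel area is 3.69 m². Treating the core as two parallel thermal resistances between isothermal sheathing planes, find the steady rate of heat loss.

Q ≈ 995 W

Sheathing layers in series; stud and cavity paths in parallel between them.
R_inner = 0.016/(0.154×3.69) = 0.02816 K/W
R_stud  = 0.145/(53.2×0.15×3.69) = 0.004924 K/W
R_cav   = 0.145/(0.018×0.85×3.69) = 2.568 K/W
1/R_core = 1/R_stud + 1/R_cav → R_core = 0.004915 K/W
R_outer = 0.021/(1.38×3.69) = 0.004124 K/W
R_total = 0.03719 K/W
Q = ΔT/R_total = 37/0.03719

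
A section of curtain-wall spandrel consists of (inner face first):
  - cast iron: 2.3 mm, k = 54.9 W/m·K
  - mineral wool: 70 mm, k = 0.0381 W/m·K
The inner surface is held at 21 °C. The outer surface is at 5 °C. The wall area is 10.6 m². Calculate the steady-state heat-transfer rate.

Thermal resistances in series:
R_cast iron = L/(kA) = 0.0023/(54.9×10.6) = 3.952×10^-6 K/W
R_mineral wool = L/(kA) = 0.07/(0.0381×10.6) = 0.1733 K/W
R_total = 0.1733 K/W
Q = ΔT / R_total = 16 / 0.1733

Q ≈ 92.3 W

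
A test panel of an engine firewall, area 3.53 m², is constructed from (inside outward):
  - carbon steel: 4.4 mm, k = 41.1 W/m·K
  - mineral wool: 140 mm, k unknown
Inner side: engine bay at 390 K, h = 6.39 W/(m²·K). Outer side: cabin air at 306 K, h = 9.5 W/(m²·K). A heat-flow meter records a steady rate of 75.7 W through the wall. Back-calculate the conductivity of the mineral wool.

k ≈ 0.0383 W/(m·K)

Thermal resistances in series:
R_inner film = 1/(h_i·A) = 1/(6.39×3.53) = 0.04433 K/W
R_carbon steel = L/(kA) = 0.0044/(41.1×3.53) = 3.033×10^-5 K/W
R_outer film = 1/(h_o·A) = 1/(9.5×3.53) = 0.02982 K/W
Sum of known resistances R_other = 0.07418 K/W
Total R = ΔT/Q = 84/75.7 = 1.11 K/W
R_mineral wool = R_total − R_other = 1.035 K/W
k = L/(R·A) = 0.14/(1.035×3.53)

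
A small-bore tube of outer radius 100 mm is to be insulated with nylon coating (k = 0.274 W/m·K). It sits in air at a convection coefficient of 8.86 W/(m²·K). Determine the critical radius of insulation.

r_cr ≈ 30.9 mm

For a cylinder r_cr = k/h = 0.274/8.86
r_cr = 30.9 mm; since the bare radius (100 mm) is above r_cr, any added insulation will reduce heat loss.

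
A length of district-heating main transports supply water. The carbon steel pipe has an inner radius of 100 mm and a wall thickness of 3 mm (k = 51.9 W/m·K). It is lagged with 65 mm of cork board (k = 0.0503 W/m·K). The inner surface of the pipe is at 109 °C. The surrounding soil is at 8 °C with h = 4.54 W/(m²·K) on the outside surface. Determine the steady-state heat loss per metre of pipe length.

Radial resistances (cylindrical: R_cond = ln(r_o/r_i)/(2πkL), R_conv = 1/(h·2πrL)):
R_carbon steel pipe wall = ln(103/100)/(2π×51.9×1) = 9.064×10^-5 K/W
R_cork board = ln(168/103)/(2π×0.0503×1) = 1.548 K/W
R_outer film = 1/(h_o·2πr_oL) = 1/(4.54×2π×0.168×1) = 0.2087 K/W
R_total = 1.757 K/W
Q = ΔT/R_total = 101/1.757

q′ ≈ 57.5 W/m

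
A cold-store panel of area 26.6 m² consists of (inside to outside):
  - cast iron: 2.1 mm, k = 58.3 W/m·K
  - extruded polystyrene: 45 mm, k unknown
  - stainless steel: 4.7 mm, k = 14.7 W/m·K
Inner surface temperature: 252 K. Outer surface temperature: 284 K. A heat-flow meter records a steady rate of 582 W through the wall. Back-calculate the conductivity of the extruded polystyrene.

k ≈ 0.0308 W/(m·K)

Thermal resistances in series:
R_cast iron = L/(kA) = 0.0021/(58.3×26.6) = 1.354×10^-6 K/W
R_stainless steel = L/(kA) = 0.0047/(14.7×26.6) = 1.202×10^-5 K/W
Sum of known resistances R_other = 1.337×10^-5 K/W
Total R = ΔT/Q = 32/582 = 0.05498 K/W
R_extruded polystyrene = R_total − R_other = 0.05497 K/W
k = L/(R·A) = 0.045/(0.05497×26.6)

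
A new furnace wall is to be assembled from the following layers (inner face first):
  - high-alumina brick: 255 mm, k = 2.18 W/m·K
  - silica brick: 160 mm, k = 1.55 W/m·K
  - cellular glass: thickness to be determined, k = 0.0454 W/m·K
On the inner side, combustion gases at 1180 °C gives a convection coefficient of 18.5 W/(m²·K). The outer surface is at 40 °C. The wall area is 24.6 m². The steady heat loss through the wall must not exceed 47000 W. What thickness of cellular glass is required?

L ≈ 14.6 mm

Model the wall as resistances in series:
R_inner film = 1/(h_i·A) = 1/(18.5×24.6) = 0.002197 K/W
R_high-alumina brick = L/(kA) = 0.255/(2.18×24.6) = 0.004755 K/W
R_silica brick = L/(kA) = 0.16/(1.55×24.6) = 0.004196 K/W
Sum of the known resistances R_other = 0.01115 K/W
Required total resistance R_tot = ΔT/Q_allow = 1140/47000 = 0.02426 K/W
R_cellular glass = R_tot − R_other = 0.01311 K/W
L = R·k·A = 0.01311×0.0454×24.6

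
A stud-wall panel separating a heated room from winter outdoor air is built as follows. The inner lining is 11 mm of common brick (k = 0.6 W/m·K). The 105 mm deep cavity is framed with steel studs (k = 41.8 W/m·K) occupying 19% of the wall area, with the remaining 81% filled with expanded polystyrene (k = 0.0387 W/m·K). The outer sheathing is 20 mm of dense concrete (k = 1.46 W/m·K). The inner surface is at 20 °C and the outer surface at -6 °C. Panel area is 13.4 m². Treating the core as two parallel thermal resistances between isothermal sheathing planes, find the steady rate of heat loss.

Q ≈ 7710 W

Sheathing layers in series; stud and cavity paths in parallel between them.
R_inner = 0.011/(0.6×13.4) = 0.001368 K/W
R_stud  = 0.105/(41.8×0.19×13.4) = 9.866×10^-4 K/W
R_cav   = 0.105/(0.0387×0.81×13.4) = 0.25 K/W
1/R_core = 1/R_stud + 1/R_cav → R_core = 9.828×10^-4 K/W
R_outer = 0.02/(1.46×13.4) = 0.001022 K/W
R_total = 0.003373 K/W
Q = ΔT/R_total = 26/0.003373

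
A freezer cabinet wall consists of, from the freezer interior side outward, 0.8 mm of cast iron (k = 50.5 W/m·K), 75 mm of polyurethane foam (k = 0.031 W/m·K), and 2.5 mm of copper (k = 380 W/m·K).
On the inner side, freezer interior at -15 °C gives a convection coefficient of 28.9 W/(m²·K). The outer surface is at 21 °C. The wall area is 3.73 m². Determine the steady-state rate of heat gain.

Model the wall as resistances in series:
R_inner film = 1/(h_i·A) = 1/(28.9×3.73) = 0.009277 K/W
R_cast iron = L/(kA) = 0.0008/(50.5×3.73) = 4.247×10^-6 K/W
R_polyurethane foam = L/(kA) = 0.075/(0.031×3.73) = 0.6486 K/W
R_copper = L/(kA) = 0.0025/(380×3.73) = 1.764×10^-6 K/W
R_total = 0.6579 K/W
Q = ΔT / R_total = 36 / 0.6579

Q ≈ 54.7 W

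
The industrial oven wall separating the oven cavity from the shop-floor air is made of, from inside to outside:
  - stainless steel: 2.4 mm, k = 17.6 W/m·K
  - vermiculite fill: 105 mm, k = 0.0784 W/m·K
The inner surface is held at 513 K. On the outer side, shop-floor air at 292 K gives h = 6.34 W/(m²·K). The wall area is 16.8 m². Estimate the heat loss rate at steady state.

Q ≈ 2480 W

Model the wall as resistances in series:
R_stainless steel = L/(kA) = 0.0024/(17.6×16.8) = 8.117×10^-6 K/W
R_vermiculite fill = L/(kA) = 0.105/(0.0784×16.8) = 0.07972 K/W
R_outer film = 1/(h_o·A) = 1/(6.34×16.8) = 0.009389 K/W
R_total = 0.08912 K/W
Q = ΔT / R_total = 221 / 0.08912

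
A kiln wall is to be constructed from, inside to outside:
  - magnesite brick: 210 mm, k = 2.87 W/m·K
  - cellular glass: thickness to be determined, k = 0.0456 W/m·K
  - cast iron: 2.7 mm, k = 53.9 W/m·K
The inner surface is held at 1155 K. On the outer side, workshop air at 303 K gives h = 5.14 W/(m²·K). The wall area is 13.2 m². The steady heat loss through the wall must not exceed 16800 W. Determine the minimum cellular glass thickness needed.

Thermal resistances in series:
R_magnesite brick = L/(kA) = 0.21/(2.87×13.2) = 0.005543 K/W
R_cast iron = L/(kA) = 0.0027/(53.9×13.2) = 3.795×10^-6 K/W
R_outer film = 1/(h_o·A) = 1/(5.14×13.2) = 0.01474 K/W
Sum of the known resistances R_other = 0.02029 K/W
Required total resistance R_tot = ΔT/Q_allow = 852/16800 = 0.05071 K/W
R_cellular glass = R_tot − R_other = 0.03043 K/W
L = R·k·A = 0.03043×0.0456×13.2

L ≈ 18.3 mm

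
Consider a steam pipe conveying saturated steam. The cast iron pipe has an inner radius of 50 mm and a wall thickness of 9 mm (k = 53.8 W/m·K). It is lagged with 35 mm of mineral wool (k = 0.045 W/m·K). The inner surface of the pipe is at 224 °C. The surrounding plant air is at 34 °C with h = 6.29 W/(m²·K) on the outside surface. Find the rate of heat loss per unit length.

q′ ≈ 99.1 W/m

Per-layer cylindrical resistances, series-summed:
R_cast iron pipe wall = ln(59/50)/(2π×53.8×1) = 4.896×10^-4 K/W
R_mineral wool = ln(94/59)/(2π×0.045×1) = 1.647 K/W
R_outer film = 1/(h_o·2πr_oL) = 1/(6.29×2π×0.094×1) = 0.2692 K/W
R_total = 1.917 K/W
Q = ΔT/R_total = 190/1.917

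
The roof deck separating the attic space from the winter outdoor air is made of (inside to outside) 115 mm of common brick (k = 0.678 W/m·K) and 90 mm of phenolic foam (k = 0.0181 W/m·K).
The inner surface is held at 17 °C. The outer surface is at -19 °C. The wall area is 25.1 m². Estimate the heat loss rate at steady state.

Treating each layer as a thermal resistance in series:
R_common brick = L/(kA) = 0.115/(0.678×25.1) = 0.006758 K/W
R_phenolic foam = L/(kA) = 0.09/(0.0181×25.1) = 0.1981 K/W
R_total = 0.2049 K/W
Q = ΔT / R_total = 36 / 0.2049

Q ≈ 176 W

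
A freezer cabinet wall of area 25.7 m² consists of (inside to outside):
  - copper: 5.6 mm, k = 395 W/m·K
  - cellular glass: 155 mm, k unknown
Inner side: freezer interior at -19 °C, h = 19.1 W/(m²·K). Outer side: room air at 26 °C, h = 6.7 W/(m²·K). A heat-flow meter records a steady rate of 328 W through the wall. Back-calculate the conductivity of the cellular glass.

k ≈ 0.0466 W/(m·K)

Series thermal resistances:
R_inner film = 1/(h_i·A) = 1/(19.1×25.7) = 0.002037 K/W
R_copper = L/(kA) = 0.0056/(395×25.7) = 5.516×10^-7 K/W
R_outer film = 1/(h_o·A) = 1/(6.7×25.7) = 0.005808 K/W
Sum of known resistances R_other = 0.007845 K/W
Total R = ΔT/Q = 45/328 = 0.1372 K/W
R_cellular glass = R_total − R_other = 0.1293 K/W
k = L/(R·A) = 0.155/(0.1293×25.7)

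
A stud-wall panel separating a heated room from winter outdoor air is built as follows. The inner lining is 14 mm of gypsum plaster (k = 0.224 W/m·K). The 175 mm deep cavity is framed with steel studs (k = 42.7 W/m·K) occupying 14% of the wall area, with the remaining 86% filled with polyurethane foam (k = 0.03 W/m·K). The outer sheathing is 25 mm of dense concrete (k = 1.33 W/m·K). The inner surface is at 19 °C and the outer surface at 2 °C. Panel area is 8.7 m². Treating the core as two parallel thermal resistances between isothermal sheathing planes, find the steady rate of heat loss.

Sheathing layers in series; stud and cavity paths in parallel between them.
R_inner = 0.014/(0.224×8.7) = 0.007184 K/W
R_stud  = 0.175/(42.7×0.14×8.7) = 0.003365 K/W
R_cav   = 0.175/(0.03×0.86×8.7) = 0.7796 K/W
1/R_core = 1/R_stud + 1/R_cav → R_core = 0.00335 K/W
R_outer = 0.025/(1.33×8.7) = 0.002161 K/W
R_total = 0.01269 K/W
Q = ΔT/R_total = 17/0.01269

Q ≈ 1340 W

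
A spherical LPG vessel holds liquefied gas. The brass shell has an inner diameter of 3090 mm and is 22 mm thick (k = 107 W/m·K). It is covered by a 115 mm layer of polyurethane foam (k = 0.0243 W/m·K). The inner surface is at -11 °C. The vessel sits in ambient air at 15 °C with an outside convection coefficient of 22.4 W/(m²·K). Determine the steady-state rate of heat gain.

Q ≈ 180 W

Radial (spherical) resistances in series:
R_brass shell = (1/1.545 − 1/1.567)/(4π×107) = 6.758×10^-6 K/W
R_polyurethane foam = (1/1.567 − 1/1.682)/(4π×0.0243) = 0.1429 K/W
R_outer film = 1/(h·4πr_o²) = 1/(22.4×4π×1.682²) = 0.001256 K/W
R_total = 0.1441 K/W
Q = ΔT/R_total = 26/0.1441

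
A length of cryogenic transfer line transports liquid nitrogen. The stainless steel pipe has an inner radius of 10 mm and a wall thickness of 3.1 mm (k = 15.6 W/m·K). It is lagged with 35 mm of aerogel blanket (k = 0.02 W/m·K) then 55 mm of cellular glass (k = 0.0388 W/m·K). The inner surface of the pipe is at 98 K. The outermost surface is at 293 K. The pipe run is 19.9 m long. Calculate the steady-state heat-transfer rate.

Cylindrical conduction, so R = ln(r₂/r₁)/(2πkL) per layer, in series:
R_stainless steel pipe wall = ln(13.1/10)/(2π×15.6×19.9) = 1.384×10^-4 K/W
R_aerogel blanket = ln(48.1/13.1)/(2π×0.02×19.9) = 0.5201 K/W
R_cellular glass = ln(103.1/48.1)/(2π×0.0388×19.9) = 0.1572 K/W
R_total = 0.6774 K/W
Q = ΔT/R_total = 195/0.6774

Q ≈ 288 W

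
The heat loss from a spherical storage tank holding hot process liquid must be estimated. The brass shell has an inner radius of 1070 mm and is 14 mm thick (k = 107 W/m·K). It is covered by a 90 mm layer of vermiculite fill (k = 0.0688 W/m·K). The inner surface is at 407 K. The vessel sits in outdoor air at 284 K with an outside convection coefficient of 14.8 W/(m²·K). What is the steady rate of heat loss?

For a spherical shell R = (1/r₁ − 1/r₂)/(4πk); film R = 1/(h·4πr²). In series:
R_brass shell = (1/1.07 − 1/1.084)/(4π×107) = 8.977×10^-6 K/W
R_vermiculite fill = (1/1.084 − 1/1.174)/(4π×0.0688) = 0.0818 K/W
R_outer film = 1/(h·4πr_o²) = 1/(14.8×4π×1.174²) = 0.003901 K/W
R_total = 0.08571 K/W
Q = ΔT/R_total = 123/0.08571

Q ≈ 1440 W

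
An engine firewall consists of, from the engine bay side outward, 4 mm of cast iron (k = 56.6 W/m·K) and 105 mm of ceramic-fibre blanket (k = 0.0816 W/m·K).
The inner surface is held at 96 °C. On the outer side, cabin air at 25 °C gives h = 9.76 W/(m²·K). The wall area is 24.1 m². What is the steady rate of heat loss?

Q ≈ 1230 W

Using the resistance-network approach (series):
R_cast iron = L/(kA) = 0.004/(56.6×24.1) = 2.932×10^-6 K/W
R_ceramic-fibre blanket = L/(kA) = 0.105/(0.0816×24.1) = 0.05339 K/W
R_outer film = 1/(h_o·A) = 1/(9.76×24.1) = 0.004251 K/W
R_total = 0.05765 K/W
Q = ΔT / R_total = 71 / 0.05765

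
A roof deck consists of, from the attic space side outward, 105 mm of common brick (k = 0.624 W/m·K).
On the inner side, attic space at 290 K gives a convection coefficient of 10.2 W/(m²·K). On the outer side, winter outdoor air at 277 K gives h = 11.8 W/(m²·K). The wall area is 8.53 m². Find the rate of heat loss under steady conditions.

Thermal resistances in series:
R_inner film = 1/(h_i·A) = 1/(10.2×8.53) = 0.01149 K/W
R_common brick = L/(kA) = 0.105/(0.624×8.53) = 0.01973 K/W
R_outer film = 1/(h_o·A) = 1/(11.8×8.53) = 0.009935 K/W
R_total = 0.04116 K/W
Q = ΔT / R_total = 13 / 0.04116

Q ≈ 316 W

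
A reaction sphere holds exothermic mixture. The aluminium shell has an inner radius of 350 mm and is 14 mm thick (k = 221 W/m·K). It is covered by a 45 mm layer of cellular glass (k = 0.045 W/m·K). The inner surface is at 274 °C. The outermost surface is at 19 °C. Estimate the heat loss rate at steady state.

Each spherical layer contributes R = (1/r_i − 1/r_o)/(4πk):
R_aluminium shell = (1/0.35 − 1/0.364)/(4π×221) = 3.957×10^-5 K/W
R_cellular glass = (1/0.364 − 1/0.409)/(4π×0.045) = 0.5345 K/W
R_total = 0.5346 K/W
Q = ΔT/R_total = 255/0.5346

Q ≈ 477 W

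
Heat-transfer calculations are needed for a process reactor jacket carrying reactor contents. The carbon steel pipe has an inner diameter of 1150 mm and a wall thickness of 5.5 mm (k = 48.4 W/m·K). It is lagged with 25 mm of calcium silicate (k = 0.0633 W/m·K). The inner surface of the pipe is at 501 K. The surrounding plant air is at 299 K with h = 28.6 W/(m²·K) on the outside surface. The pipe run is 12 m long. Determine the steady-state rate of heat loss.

Cylindrical conduction, so R = ln(r₂/r₁)/(2πkL) per layer, in series:
R_carbon steel pipe wall = ln(580.5/575)/(2π×48.4×12) = 2.609×10^-6 K/W
R_calcium silicate = ln(605.5/580.5)/(2π×0.0633×12) = 0.008835 K/W
R_outer film = 1/(h_o·2πr_oL) = 1/(28.6×2π×0.6055×12) = 7.659×10^-4 K/W
R_total = 0.009603 K/W
Q = ΔT/R_total = 202/0.009603

Q ≈ 21000 W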